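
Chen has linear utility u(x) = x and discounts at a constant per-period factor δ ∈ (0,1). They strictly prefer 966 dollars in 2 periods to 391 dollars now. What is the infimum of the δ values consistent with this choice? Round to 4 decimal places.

Under u(x) = x this choice says 391 < δ^2·966.
Hence δ^2 > 391/966 = 0.40476, and x ↦ x^(1/2) is increasing on (0,∞).
δ > 0.40476^(1/2) = 0.6362.

δ > 0.6362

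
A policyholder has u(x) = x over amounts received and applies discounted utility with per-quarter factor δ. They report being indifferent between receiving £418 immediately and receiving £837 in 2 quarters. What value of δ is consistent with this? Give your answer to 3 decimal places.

Equating discounted utilities: u(418) = δ^2·u(837) ⇒ δ^2 = u(418)/u(837).
With u(x) = x: δ^2 = 418/837 = 0.49940.
Hence δ = (0.49940)^(1/2) = 0.70668.

δ ≈ 0.707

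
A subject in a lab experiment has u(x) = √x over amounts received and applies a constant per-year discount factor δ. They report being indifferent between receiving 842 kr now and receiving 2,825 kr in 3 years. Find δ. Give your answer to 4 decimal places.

δ ≈ 0.8173

The payoff in 3 years is discounted by δ^3, so u(842) = δ^3·u(2825) and δ^3 = u(842)/u(2825).
Since u(x) = √x, δ^3 = √(842/2825) = 0.54594.
So δ = 0.54594^(1/3) ≈ 0.8173.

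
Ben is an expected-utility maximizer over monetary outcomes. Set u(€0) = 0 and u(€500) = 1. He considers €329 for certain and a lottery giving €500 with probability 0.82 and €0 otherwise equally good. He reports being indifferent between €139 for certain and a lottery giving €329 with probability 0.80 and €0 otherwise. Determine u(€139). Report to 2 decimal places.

0.66

From the first indifference, u(€329) = 0.82·u(€500) + 0.18·u(€0) = 0.82·1 + 0.18·0 = 0.82.
Then u(€139) = 0.80·u(€329) + 0.20·u(€0) = 0.80·0.82 + 0.20·0.00 = 0.6560.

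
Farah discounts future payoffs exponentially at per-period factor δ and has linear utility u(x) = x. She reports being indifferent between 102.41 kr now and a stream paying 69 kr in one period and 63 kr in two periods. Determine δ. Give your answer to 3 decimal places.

Present value of the stream is 69·δ + 63·δ². Indifference gives 69δ + 63δ² = 102.41.
So 63δ² + 69δ − 102.41 = 0.
δ = (−69 + √(69² + 4·63·102.41)) / (2·63) = (−69 + √30568.32) / 126 ≈ 0.840.

δ ≈ 0.840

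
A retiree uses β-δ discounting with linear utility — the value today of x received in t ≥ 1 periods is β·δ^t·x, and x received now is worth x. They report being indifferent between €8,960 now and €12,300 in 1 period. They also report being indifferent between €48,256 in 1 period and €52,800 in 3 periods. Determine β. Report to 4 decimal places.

β ≈ 0.7620

Both payoffs in the second observation are in the future, so β drops out: δ^1·48256 = δ^3·52800 ⇒ δ^2 = 48256/52800 = 0.91394, so δ = 0.95600.
Now use the now-vs-future pair: 8960 = β·δ·12300 gives β = 8960/(0.95600·12300) ≈ 0.7620.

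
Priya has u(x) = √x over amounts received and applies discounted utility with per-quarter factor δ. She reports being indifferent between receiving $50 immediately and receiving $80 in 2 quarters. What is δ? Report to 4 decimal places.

Equating discounted utilities: u(50) = δ^2·u(80) ⇒ δ^2 = u(50)/u(80).
With u(x) = √x: δ^2 = √50/√80 = √(50/80) = 0.79057.
Hence δ = (0.79057)^(1/2) = 0.889140.

δ ≈ 0.8891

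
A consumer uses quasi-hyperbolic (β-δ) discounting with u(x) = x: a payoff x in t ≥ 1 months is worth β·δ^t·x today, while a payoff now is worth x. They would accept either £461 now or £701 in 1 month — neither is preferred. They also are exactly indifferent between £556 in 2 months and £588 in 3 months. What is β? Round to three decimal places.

β ≈ 0.695

Both payoffs in the second observation are in the future, so β drops out: δ^2·556 = δ^3·588 ⇒ δ = 556/588 = 0.94558.
Substituting δ into 461 = β·δ·701: β = 461/(662.850) ≈ 0.695.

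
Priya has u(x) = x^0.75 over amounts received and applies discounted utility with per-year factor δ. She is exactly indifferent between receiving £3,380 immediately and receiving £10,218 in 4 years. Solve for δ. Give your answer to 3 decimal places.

δ ≈ 0.813

The payoff in 4 years is discounted by δ^4, so u(3380) = δ^4·u(10218) and δ^4 = u(3380)/u(10218).
With u(x) = x^0.75: δ^4 = 3380^0.75/10218^0.75 = (3380/10218)^0.75 = 0.43618.
Hence δ = (0.43618)^(1/4) = 0.81267.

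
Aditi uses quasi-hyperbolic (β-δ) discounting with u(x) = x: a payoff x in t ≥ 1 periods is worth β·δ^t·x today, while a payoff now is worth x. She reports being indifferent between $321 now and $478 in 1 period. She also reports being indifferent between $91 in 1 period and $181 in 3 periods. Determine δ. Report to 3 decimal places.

δ ≈ 0.709

From the later pair, β·δ^1·91 = β·δ^3·181; dividing through, δ^2 = 91/181 = 0.50276, so δ = 0.70906.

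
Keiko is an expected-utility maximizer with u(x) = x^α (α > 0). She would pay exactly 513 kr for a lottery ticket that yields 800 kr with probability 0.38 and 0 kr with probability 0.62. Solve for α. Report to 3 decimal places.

α ≈ 2.178

The lottery's expected utility is 0.38·u(800) + 0.62·u(0) = 0.38·800^α (since u(0) = 0 for α > 0).
Equating: 513^α = 0.38·800^α, i.e. 0.6412^α = 0.38.
Take logs: α = ln 0.38 / ln(513/800) ≈ 2.17760.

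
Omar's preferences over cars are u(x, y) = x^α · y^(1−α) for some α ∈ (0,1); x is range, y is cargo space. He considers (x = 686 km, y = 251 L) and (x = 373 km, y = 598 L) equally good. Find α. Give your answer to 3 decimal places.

α ≈ 0.588

The Cobb–Douglas utilities coincide, so 686^α·251^(1−α) = 373^α·598^(1−α).
Taking logs: α·ln 686 + (1−α)·ln 251 = α·ln 373 + (1−α)·ln 598, i.e. α·0.609299 = (1−α)·0.868138.
Thus α·(1.477437) = 0.868138, so α = 0.868138/1.477437 ≈ 0.588.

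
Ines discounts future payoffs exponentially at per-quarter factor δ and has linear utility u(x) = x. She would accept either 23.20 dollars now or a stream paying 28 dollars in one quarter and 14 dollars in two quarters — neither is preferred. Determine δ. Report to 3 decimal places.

The stream is worth 28δ + 14δ² today, so 28δ + 14δ² = 23.20.
That is, 14δ² + 28δ − 23.20 = 0, a quadratic in δ.
δ = (−28 + √(28² + 4·14·23.20)) / (2·14) = (−28 + √2083.20) / 28 ≈ 0.630.

δ ≈ 0.630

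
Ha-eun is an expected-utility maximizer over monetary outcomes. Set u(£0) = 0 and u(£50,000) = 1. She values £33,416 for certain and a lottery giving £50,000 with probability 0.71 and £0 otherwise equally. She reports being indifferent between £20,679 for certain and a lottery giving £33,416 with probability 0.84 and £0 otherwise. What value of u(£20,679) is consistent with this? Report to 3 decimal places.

0.596

First, u(£33,416) = 0.71·u(£50,000) + 0.29·u(£0) = 0.71.
Then u(£20,679) = 0.84·u(£33,416) + 0.16·u(£0) = 0.84·0.71 + 0.16·0.00 = 0.5964.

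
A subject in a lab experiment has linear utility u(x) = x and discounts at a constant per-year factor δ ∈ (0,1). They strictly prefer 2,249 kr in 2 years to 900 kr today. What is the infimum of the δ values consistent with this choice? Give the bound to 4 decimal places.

δ > 0.6326

The preference means 900 < δ^2·2249.
Dividing by 2249: δ^2 > 0.40018. Both sides are positive, so the square root keeps the direction.
δ > 0.40018^(1/2) = 0.6326.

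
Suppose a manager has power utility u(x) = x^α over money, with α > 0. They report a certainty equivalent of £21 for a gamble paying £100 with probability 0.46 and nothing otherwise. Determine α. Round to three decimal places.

The lottery's expected utility is 0.46·u(100) + 0.54·u(0) = 0.46·100^α (since u(0) = 0 for α > 0).
Setting u(21) equal to that: 21^α = 0.46·100^α ⇒ (21/100)^α = 0.46.
α = ln(0.46) / ln(21/100) = -0.776529/-1.560648 ≈ 0.498.

α ≈ 0.498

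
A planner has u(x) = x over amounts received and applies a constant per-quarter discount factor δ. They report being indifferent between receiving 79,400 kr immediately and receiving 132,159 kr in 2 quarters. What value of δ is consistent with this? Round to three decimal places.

The payoff in 2 quarters is discounted by δ^2, so u(79400) = δ^2·u(132159) and δ^2 = u(79400)/u(132159).
With u(x) = x: δ^2 = 79400/132159 = 0.60079.
So δ = 0.60079^(1/2) ≈ 0.775.

δ ≈ 0.775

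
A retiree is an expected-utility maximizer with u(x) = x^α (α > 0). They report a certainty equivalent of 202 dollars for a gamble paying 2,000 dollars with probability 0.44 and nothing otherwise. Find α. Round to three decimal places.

Since u(0) = 0, the lottery's EU is 0.44·2000^α.
Equating: 202^α = 0.44·2000^α, i.e. 0.1010^α = 0.44.
α = ln(0.44) / ln(202/2000) = -0.820981/-2.292635 ≈ 0.358.

α ≈ 0.358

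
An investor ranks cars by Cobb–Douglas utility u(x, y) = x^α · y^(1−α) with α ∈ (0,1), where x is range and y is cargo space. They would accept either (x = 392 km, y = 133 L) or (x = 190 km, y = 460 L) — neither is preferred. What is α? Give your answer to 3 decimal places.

Indifference: 392^α · 133^(1−α) = 190^α · 460^(1−α).
Taking logs: α·ln 392 + (1−α)·ln 133 = α·ln 190 + (1−α)·ln 460, i.e. α·0.724238 = (1−α)·1.240877.
With A = 0.724238 and B = 1.240877: α·A = (1−α)·B, so α = B/(A+B) = 1.240877/1.965115 ≈ 0.631.

α ≈ 0.631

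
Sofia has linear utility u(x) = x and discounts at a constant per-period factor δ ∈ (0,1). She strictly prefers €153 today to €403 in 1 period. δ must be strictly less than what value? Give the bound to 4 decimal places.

Under u(x) = x this choice says 153 > δ·403.
So δ < 153/403 = 0.37965.

δ < 0.3797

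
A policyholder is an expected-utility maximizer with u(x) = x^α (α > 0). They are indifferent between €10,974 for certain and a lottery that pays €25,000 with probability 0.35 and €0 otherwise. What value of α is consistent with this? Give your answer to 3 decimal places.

α ≈ 1.275

Since u(0) = 0, the lottery's EU is 0.35·25000^α.
Indifference: 10974^α = 0.35·25000^α, so (10974/25000)^α = 0.35.
Taking logs: α·ln(10974/25000) = ln(0.35), so α = -1.049822 / -0.823347 ≈ 1.275.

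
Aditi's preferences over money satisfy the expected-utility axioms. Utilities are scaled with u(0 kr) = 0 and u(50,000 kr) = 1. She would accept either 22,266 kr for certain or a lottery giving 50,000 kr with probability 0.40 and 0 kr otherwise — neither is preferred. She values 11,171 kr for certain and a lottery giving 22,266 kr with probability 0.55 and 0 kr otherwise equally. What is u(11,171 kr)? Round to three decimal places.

0.220

The first gamble pins u(22,266 kr): it must equal 0.40·1 + 0.60·0 = 0.40.
Chaining: u(11,171 kr) = 0.55·0.40 + 0.45·0.00 = 0.2200.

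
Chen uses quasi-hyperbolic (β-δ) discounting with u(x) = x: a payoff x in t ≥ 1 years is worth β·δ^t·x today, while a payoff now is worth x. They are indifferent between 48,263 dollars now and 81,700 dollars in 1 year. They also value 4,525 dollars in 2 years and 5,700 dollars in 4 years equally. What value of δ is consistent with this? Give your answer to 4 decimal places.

δ ≈ 0.8910

The second indifference involves only future payoffs, so β cancels: β·δ^2·4525 = β·δ^4·5700, giving δ^2 = 4525/5700 = 0.79386, so δ = 0.89099.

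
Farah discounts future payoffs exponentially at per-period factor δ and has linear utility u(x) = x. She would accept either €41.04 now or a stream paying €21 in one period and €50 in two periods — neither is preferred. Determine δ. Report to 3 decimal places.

δ ≈ 0.720

Present value of the stream is 21·δ + 50·δ². Indifference gives 21δ + 50δ² = 41.04.
That is, 50δ² + 21δ − 41.04 = 0, a quadratic in δ.
δ = (−21 + √(21² + 4·50·41.04)) / (2·50) = (−21 + √8649.00) / 100 ≈ 0.720.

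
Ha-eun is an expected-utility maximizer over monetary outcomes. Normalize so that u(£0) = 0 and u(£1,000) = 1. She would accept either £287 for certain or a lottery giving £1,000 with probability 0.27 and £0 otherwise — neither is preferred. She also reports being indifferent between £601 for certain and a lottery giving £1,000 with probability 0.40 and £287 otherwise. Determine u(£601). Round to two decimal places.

0.56

From the first indifference, u(£287) = 0.27·u(£1,000) + 0.73·u(£0) = 0.27·1 + 0.73·0 = 0.27.
The second indifference gives u(£601) = 0.40·u(£1,000) + 0.60·u(£287) = 0.40·1.00 + 0.60·0.27 = 0.5620.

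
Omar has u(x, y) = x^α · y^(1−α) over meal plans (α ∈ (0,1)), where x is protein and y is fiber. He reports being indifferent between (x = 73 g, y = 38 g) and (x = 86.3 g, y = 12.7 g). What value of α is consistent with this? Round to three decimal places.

α ≈ 0.868

Indifference: 73^α · 38^(1−α) = 86.3^α · 12.7^(1−α).
(73/86.3)^α = (12.7/38)^(1−α); take logs: α·ln(73/86.3) = (1−α)·ln(12.7/38), i.e. α·-0.167370 = (1−α)·-1.095984.
So α/(1−α) = (-1.095984)/(-0.167370) = 6.548270, and α = 6.548270/7.548270 ≈ 0.868.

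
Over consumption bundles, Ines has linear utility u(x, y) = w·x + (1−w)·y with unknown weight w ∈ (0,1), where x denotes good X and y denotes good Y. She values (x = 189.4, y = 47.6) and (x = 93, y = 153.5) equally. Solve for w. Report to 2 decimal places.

Equating utilities: w·189.4 + (1−w)·47.6 = w·93 + (1−w)·153.5.
w·(189.4−93) = (1−w)·(153.5−47.6), i.e. w·96.4 = (1−w)·105.9.
So w/(1−w) = 105.9/96.4 = 1.0985, giving w = 105.9/(96.4+105.9) = 0.52.

w = 0.52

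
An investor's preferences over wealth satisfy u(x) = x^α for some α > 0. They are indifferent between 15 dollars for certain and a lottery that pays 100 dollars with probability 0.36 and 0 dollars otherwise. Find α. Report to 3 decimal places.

α ≈ 0.539

EU(lottery) = 0.36·100^α + 0.64·0 = 0.36·100^α.
Indifference: 15^α = 0.36·100^α, so (15/100)^α = 0.36.
Take logs: α = ln 0.36 / ln(15/100) ≈ 0.53853.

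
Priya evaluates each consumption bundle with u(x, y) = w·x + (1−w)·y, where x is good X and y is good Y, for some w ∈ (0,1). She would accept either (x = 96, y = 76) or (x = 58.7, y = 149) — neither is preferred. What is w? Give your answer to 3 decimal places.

Equating utilities: w·96 + (1−w)·76 = w·58.7 + (1−w)·149.
w·(96−58.7) = (1−w)·(149−76), i.e. w·37.3 = (1−w)·73.
Hence w = 73/(37.3+73) = 73/110.3 = 0.662.

w = 0.662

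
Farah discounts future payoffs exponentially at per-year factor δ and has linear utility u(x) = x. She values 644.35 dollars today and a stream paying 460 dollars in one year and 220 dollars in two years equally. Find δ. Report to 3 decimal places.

Present value of the stream is 460·δ + 220·δ². Indifference gives 460δ + 220δ² = 644.35.
Rearranged: 220δ² + 460δ − 644.35 = 0.
δ = (−460 + √(460² + 4·220·644.35)) / (2·220) = (−460 + √778628.00) / 440 ≈ 0.960.

δ ≈ 0.960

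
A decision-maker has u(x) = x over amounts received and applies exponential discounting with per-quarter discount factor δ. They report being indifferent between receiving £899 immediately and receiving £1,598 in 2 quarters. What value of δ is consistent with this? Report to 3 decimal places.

δ ≈ 0.750

Equating discounted utilities: u(899) = δ^2·u(1598) ⇒ δ^2 = u(899)/u(1598).
With u(x) = x: δ^2 = 899/1598 = 0.56258.
Taking the square root: δ = 0.56258^(1/2) ≈ 0.750.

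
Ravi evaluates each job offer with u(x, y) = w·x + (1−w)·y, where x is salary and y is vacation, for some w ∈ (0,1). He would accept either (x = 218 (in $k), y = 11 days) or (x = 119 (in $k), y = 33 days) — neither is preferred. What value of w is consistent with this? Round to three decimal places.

u(218,11) = u(119,33) means w·218 + (1−w)·11 = w·119 + (1−w)·33.
Collecting terms: w·99 = (1−w)·22.
The marginal rate of substitution is 22/99, so w = 22/(99+22) = 0.182.

w = 0.182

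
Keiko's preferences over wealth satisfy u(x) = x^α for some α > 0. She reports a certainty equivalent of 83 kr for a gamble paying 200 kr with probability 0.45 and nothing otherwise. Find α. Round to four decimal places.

α ≈ 0.9079

The lottery's expected utility is 0.45·u(200) + 0.55·u(0) = 0.45·200^α (since u(0) = 0 for α > 0).
Equating: 83^α = 0.45·200^α, i.e. 0.4150^α = 0.45.
Take logs: α = ln 0.45 / ln(83/200) ≈ 0.907935.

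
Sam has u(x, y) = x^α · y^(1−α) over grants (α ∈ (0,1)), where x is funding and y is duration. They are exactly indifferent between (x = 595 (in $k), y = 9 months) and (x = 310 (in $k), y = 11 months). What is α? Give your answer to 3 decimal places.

Set the two utilities equal: 595^α·9^(1−α) = 310^α·11^(1−α).
Taking logs: α·ln 595 + (1−α)·ln 9 = α·ln 310 + (1−α)·ln 11, i.e. α·0.651989 = (1−α)·0.200671.
Thus α·(0.852660) = 0.200671, so α = 0.200671/0.852660 ≈ 0.235.

α ≈ 0.235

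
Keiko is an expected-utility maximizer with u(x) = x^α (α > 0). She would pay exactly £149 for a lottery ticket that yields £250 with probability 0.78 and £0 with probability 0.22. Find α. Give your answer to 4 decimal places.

Since u(0) = 0, the lottery's EU is 0.78·250^α.
Setting u(149) equal to that: 149^α = 0.78·250^α ⇒ (149/250)^α = 0.78.
α = ln(0.78) / ln(149/250) = -0.2484614/-0.5175146 ≈ 0.4801.

α ≈ 0.4801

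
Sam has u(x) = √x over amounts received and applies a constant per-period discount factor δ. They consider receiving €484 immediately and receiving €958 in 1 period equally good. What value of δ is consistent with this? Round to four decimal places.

Indifference means u(484) = δ · u(958), so δ = u(484)/u(958).
Since u(x) = √x, δ = √(484/958) = 0.71079.

δ ≈ 0.7108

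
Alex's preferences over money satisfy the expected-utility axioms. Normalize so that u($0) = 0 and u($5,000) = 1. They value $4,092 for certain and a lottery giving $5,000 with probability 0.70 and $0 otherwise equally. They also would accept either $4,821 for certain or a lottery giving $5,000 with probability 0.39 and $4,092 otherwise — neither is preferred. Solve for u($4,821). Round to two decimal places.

0.82

From the first indifference, u($4,092) = 0.70·u($5,000) + 0.30·u($0) = 0.70·1 + 0.30·0 = 0.70.
Then u($4,821) = 0.39·u($5,000) + 0.61·u($4,092) = 0.39·1.00 + 0.61·0.70 = 0.8170.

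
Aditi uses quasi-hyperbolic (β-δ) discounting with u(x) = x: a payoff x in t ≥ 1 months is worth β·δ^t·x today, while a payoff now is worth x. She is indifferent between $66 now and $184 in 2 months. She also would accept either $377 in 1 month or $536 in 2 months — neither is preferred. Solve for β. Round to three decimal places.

The second indifference involves only future payoffs, so β cancels: β·δ^1·377 = β·δ^2·536, giving δ = 377/536 = 0.70336.
Now use the now-vs-future pair: 66 = β·δ^2·184 gives β = 66/(0.49471·184) ≈ 0.725.

β ≈ 0.725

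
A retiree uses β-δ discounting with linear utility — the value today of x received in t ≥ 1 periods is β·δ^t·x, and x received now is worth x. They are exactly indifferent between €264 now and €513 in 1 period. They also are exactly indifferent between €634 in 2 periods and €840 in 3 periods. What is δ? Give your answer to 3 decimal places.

From the later pair, β·δ^2·634 = β·δ^3·840; dividing through, δ = 634/840 = 0.75476.

δ ≈ 0.755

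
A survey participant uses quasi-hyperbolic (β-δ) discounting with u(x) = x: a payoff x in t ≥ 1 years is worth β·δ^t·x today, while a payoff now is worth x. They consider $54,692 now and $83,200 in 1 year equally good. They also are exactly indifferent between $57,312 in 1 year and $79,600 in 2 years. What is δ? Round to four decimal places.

From the later pair, β·δ^1·57312 = β·δ^2·79600; dividing through, δ = 57312/79600 = 0.72000.

δ ≈ 0.7200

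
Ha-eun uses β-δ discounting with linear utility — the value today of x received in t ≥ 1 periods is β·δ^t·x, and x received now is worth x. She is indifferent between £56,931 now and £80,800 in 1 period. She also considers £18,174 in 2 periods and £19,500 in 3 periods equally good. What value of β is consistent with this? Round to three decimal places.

β ≈ 0.756

Both payoffs in the second observation are in the future, so β drops out: δ^2·18174 = δ^3·19500 ⇒ δ = 18174/19500 = 0.93200.
The first indifference: 56931 = β·δ·80800, so β = 56931/(δ·80800) = 56931/(0.93200·80800) ≈ 0.756.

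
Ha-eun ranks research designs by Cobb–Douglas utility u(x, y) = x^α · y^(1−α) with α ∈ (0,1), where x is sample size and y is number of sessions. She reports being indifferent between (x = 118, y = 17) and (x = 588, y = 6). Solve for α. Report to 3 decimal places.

α ≈ 0.393

The Cobb–Douglas utilities coincide, so 118^α·17^(1−α) = 588^α·6^(1−α).
Rearrange to (118/588)^α = (6/17)^(1−α) and take logs: α·-1.606042 = (1−α)·-1.041454.
With A = -1.606042 and B = -1.041454: α·A = (1−α)·B, so α = B/(A+B) = -1.041454/-2.647496 ≈ 0.393.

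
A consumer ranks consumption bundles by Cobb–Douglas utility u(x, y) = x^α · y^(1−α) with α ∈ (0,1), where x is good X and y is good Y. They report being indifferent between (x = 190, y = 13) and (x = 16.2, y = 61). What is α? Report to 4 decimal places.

α ≈ 0.3857

The Cobb–Douglas utilities coincide, so 190^α·13^(1−α) = 16.2^α·61^(1−α).
(190/16.2)^α = (61/13)^(1−α); take logs: α·ln(190/16.2) = (1−α)·ln(61/13), i.e. α·2.4620128 = (1−α)·1.5459245.
With A = 2.4620128 and B = 1.5459245: α·A = (1−α)·B, so α = B/(A+B) = 1.5459245/4.0079373 ≈ 0.3857.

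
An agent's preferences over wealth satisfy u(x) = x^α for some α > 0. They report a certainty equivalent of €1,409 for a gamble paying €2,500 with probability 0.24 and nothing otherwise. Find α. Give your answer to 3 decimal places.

α ≈ 2.489

EU(lottery) = 0.24·2500^α + 0.76·0 = 0.24·2500^α.
Indifference: 1409^α = 0.24·2500^α, so (1409/2500)^α = 0.24.
Take logs: α = ln 0.24 / ln(1409/2500) ≈ 2.48882.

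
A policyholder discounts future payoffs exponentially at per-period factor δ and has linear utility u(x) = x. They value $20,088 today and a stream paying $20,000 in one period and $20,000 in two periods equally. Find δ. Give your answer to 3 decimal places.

The stream is worth 20000δ + 20000δ² today, so 20000δ + 20000δ² = 20088.
So 20000δ² + 20000δ − 20088 = 0.
By the quadratic formula (taking the positive root), δ = (−20000 + √2007040000.00) / 40000 ≈ 0.620.

δ ≈ 0.620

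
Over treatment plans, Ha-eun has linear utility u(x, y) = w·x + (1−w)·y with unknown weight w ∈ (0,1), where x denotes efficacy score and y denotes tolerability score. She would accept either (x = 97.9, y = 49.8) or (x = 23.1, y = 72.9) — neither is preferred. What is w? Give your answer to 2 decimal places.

u(97.9,49.8) = u(23.1,72.9) means w·97.9 + (1−w)·49.8 = w·23.1 + (1−w)·72.9.
Rearranging, 74.8·w − 23.1·(1−w) = 0.
The marginal rate of substitution is 23.1/74.8, so w = 23.1/(74.8+23.1) = 0.24.

w = 0.24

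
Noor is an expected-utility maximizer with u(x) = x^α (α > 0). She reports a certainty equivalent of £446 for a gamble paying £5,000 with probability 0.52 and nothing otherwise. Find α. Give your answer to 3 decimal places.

Since u(0) = 0, the lottery's EU is 0.52·5000^α.
Setting u(446) equal to that: 446^α = 0.52·5000^α ⇒ (446/5000)^α = 0.52.
Take logs: α = ln 0.52 / ln(446/5000) ≈ 0.27057.

α ≈ 0.271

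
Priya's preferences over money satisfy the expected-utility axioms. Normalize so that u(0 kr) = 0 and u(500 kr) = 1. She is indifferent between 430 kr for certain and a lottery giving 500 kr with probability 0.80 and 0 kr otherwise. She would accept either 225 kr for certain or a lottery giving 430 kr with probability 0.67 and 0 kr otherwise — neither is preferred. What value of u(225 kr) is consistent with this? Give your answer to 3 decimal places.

The first gamble pins u(430 kr): it must equal 0.80·1 + 0.20·0 = 0.80.
The second indifference gives u(225 kr) = 0.67·u(430 kr) + 0.33·u(0 kr) = 0.67·0.80 + 0.33·0.00 = 0.5360.

0.536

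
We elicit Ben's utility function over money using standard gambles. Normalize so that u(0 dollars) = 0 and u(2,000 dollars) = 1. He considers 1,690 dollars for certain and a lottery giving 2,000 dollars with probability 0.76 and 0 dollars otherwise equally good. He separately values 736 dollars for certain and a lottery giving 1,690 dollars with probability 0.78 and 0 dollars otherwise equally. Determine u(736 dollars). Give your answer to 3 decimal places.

The first gamble pins u(1,690 dollars): it must equal 0.76·1 + 0.24·0 = 0.76.
Then u(736 dollars) = 0.78·u(1,690 dollars) + 0.22·u(0 dollars) = 0.78·0.76 + 0.22·0.00 = 0.5928.

0.593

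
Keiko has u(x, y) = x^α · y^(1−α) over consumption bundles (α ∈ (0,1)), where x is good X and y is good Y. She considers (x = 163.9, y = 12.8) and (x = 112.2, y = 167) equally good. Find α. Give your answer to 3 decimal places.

Set the two utilities equal: 163.9^α·12.8^(1−α) = 112.2^α·167^(1−α).
(163.9/112.2)^α = (167/12.8)^(1−α); take logs: α·ln(163.9/112.2) = (1−α)·ln(167/12.8), i.e. α·0.378973 = (1−α)·2.568549.
So α/(1−α) = (2.568549)/(0.378973) = 6.777657, and α = 6.777657/7.777657 ≈ 0.871.

α ≈ 0.871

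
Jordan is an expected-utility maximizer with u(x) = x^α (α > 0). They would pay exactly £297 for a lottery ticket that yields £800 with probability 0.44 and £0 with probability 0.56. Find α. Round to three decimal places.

The lottery's expected utility is 0.44·u(800) + 0.56·u(0) = 0.44·800^α (since u(0) = 0 for α > 0).
Equating: 297^α = 0.44·800^α, i.e. 0.3713^α = 0.44.
α = ln(0.44) / ln(297/800) = -0.820981/-0.990880 ≈ 0.829.

α ≈ 0.829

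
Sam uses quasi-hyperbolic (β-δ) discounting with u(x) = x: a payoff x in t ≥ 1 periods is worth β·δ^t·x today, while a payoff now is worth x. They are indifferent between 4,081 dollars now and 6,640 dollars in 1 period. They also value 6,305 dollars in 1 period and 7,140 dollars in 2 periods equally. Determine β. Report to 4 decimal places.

β ≈ 0.6960

Both payoffs in the second observation are in the future, so β drops out: δ^1·6305 = δ^2·7140 ⇒ δ = 6305/7140 = 0.88305.
Now use the now-vs-future pair: 4081 = β·δ·6640 gives β = 4081/(0.88305·6640) ≈ 0.6960.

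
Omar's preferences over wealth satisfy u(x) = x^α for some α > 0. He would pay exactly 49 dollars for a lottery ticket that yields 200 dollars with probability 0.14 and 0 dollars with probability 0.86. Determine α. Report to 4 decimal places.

EU(lottery) = 0.14·200^α + 0.86·0 = 0.14·200^α.
Indifference: 49^α = 0.14·200^α, so (49/200)^α = 0.14.
Take logs: α = ln 0.14 / ln(49/200) ≈ 1.397879.

α ≈ 1.3979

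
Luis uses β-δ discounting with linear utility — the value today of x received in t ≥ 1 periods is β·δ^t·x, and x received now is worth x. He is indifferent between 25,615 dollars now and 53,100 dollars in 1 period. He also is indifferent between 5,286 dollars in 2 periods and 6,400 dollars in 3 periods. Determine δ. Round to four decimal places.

From the later pair, β·δ^2·5286 = β·δ^3·6400; dividing through, δ = 5286/6400 = 0.82594.

δ ≈ 0.8259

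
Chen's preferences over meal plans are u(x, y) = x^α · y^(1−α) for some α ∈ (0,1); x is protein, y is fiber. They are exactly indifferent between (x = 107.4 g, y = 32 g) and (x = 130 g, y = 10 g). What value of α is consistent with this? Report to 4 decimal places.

α ≈ 0.8590

Set the two utilities equal: 107.4^α·32^(1−α) = 130^α·10^(1−α).
Taking logs: α·ln 107.4 + (1−α)·ln 32 = α·ln 130 + (1−α)·ln 10, i.e. α·-0.1909743 = (1−α)·-1.1631508.
Thus α·(-1.3541251) = -1.1631508, so α = -1.1631508/-1.3541251 ≈ 0.8590.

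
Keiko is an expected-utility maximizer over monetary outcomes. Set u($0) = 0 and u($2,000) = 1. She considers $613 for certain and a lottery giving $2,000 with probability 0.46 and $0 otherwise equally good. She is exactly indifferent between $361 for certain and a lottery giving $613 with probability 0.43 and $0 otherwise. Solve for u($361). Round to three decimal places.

0.198

From the first indifference, u($613) = 0.46·u($2,000) + 0.54·u($0) = 0.46·1 + 0.54·0 = 0.46.
Chaining: u($361) = 0.43·0.46 + 0.57·0.00 = 0.1978.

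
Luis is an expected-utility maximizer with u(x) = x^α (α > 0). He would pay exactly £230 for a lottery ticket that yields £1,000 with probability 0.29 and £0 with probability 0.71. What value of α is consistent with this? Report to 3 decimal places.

The lottery's expected utility is 0.29·u(1000) + 0.71·u(0) = 0.29·1000^α (since u(0) = 0 for α > 0).
Equating: 230^α = 0.29·1000^α, i.e. 0.2300^α = 0.29.
Taking logs: α·ln(230/1000) = ln(0.29), so α = -1.237874 / -1.469676 ≈ 0.842.

α ≈ 0.842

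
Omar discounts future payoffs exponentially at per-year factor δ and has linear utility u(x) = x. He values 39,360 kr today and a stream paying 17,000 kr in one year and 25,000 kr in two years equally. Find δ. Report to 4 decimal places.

δ ≈ 0.9600

The stream is worth 17000δ + 25000δ² today, so 17000δ + 25000δ² = 39360.
So 25000δ² + 17000δ − 39360 = 0.
The positive root is δ = [−17000 + √(17000² + 4·25000·39360)] / (2·25000) = (−17000 + 65000.000)/50000 ≈ 0.9600.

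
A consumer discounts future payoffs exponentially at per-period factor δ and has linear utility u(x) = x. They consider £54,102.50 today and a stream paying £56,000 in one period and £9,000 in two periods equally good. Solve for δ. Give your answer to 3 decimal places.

The stream is worth 56000δ + 9000δ² today, so 56000δ + 9000δ² = 54102.50.
That is, 9000δ² + 56000δ − 54102.50 = 0, a quadratic in δ.
The positive root is δ = [−56000 + √(56000² + 4·9000·54102.50)] / (2·9000) = (−56000 + 71300.000)/18000 ≈ 0.850.

δ ≈ 0.850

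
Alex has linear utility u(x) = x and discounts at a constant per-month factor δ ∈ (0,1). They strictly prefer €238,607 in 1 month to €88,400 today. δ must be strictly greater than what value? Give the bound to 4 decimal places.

Comparing present values: 88400 < δ·238607.
Dividing through by 238607 gives δ > 0.37048.

δ > 0.3705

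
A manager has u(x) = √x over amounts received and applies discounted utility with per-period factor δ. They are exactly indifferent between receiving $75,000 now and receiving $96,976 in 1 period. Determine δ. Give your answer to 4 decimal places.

Equating discounted utilities: u(75000) = δ·u(96976) ⇒ δ = u(75000)/u(96976).
Since u(x) = √x, δ = √(75000/96976) = 0.87942.

δ ≈ 0.8794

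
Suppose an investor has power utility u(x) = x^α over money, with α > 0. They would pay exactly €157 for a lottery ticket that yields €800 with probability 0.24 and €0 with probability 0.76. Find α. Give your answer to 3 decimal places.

EU(lottery) = 0.24·800^α + 0.76·0 = 0.24·800^α.
Indifference: 157^α = 0.24·800^α, so (157/800)^α = 0.24.
α = ln(0.24) / ln(157/800) = -1.427116/-1.628366 ≈ 0.876.

α ≈ 0.876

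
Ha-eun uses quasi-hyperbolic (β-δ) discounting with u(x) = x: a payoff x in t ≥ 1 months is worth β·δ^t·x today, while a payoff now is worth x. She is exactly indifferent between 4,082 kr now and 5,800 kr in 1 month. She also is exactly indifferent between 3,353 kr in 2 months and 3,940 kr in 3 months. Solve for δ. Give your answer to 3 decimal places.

From the later pair, β·δ^2·3353 = β·δ^3·3940; dividing through, δ = 3353/3940 = 0.85102.

δ ≈ 0.851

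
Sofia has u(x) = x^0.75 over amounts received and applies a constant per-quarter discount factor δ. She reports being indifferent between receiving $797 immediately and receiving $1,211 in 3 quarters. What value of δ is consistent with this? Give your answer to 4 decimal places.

The payoff in 3 quarters is discounted by δ^3, so u(797) = δ^3·u(1211) and δ^3 = u(797)/u(1211).
With u(x) = x^0.75: δ^3 = 797^0.75/1211^0.75 = (797/1211)^0.75 = 0.73069.
So δ = 0.73069^(1/3) ≈ 0.9007.

δ ≈ 0.9007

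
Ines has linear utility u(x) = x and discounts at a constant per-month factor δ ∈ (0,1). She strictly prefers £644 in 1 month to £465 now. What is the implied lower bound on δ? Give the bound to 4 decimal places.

Comparing present values: 465 < δ·644.
So δ > 465/644 = 0.72205.

δ > 0.7220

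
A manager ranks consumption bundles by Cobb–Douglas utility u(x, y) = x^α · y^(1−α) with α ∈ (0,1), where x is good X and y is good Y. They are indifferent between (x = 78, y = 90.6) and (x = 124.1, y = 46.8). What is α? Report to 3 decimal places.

Indifference: 78^α · 90.6^(1−α) = 124.1^α · 46.8^(1−α).
(78/124.1)^α = (46.8/90.6)^(1−α); take logs: α·ln(78/124.1) = (1−α)·ln(46.8/90.6), i.e. α·-0.464379 = (1−α)·-0.660571.
Thus α·(-1.124950) = -0.660571, so α = -0.660571/-1.124950 ≈ 0.587.

α ≈ 0.587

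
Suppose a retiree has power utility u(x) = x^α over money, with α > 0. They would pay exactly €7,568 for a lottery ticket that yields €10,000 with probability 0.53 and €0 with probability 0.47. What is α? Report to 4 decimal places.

Since u(0) = 0, the lottery's EU is 0.53·10000^α.
Equating: 7568^α = 0.53·10000^α, i.e. 0.7568^α = 0.53.
Take logs: α = ln 0.53 / ln(7568/10000) ≈ 2.278356.

α ≈ 2.2784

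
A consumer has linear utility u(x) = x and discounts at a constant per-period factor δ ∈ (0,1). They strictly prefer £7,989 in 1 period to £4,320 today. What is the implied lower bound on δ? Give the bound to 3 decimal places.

Under u(x) = x this choice says 4320 < δ·7989.
Dividing through by 7989 gives δ > 0.54074.

δ > 0.541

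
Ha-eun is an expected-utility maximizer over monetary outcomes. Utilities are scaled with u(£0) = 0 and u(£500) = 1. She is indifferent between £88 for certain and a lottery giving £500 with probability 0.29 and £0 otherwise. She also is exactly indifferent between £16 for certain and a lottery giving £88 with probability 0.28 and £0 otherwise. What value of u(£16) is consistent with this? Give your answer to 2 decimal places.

From the first indifference, u(£88) = 0.29·u(£500) + 0.71·u(£0) = 0.29·1 + 0.71·0 = 0.29.
Then u(£16) = 0.28·u(£88) + 0.72·u(£0) = 0.28·0.29 + 0.72·0.00 = 0.0812.

0.08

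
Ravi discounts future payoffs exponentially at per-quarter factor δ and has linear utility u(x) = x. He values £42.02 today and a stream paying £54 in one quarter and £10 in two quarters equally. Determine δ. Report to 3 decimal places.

The stream is worth 54δ + 10δ² today, so 54δ + 10δ² = 42.02.
Rearranged: 10δ² + 54δ − 42.02 = 0.
The positive root is δ = [−54 + √(54² + 4·10·42.02)] / (2·10) = (−54 + 67.800)/20 ≈ 0.690.

δ ≈ 0.690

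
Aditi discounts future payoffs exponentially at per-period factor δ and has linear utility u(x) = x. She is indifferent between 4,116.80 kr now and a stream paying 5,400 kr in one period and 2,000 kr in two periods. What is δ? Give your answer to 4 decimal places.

δ ≈ 0.6200

Present value of the stream is 5400·δ + 2000·δ². Indifference gives 5400δ + 2000δ² = 4116.80.
That is, 2000δ² + 5400δ − 4116.80 = 0, a quadratic in δ.
By the quadratic formula (taking the positive root), δ = (−5400 + √62094400.00) / 4000 ≈ 0.6200.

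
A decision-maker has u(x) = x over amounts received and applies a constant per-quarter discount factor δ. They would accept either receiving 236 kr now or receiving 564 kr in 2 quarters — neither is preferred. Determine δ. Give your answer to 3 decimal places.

δ ≈ 0.647

The payoff in 2 quarters is discounted by δ^2, so u(236) = δ^2·u(564) and δ^2 = u(236)/u(564).
With u(x) = x: δ^2 = 236/564 = 0.41844.
Hence δ = (0.41844)^(1/2) = 0.64687.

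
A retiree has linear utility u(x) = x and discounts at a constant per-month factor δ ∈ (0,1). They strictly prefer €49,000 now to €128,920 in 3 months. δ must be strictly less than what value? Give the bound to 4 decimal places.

δ < 0.7244

The preference means 49000 > δ^3·128920.
Dividing by 128920: δ^3 < 0.38008. Both sides are positive, so the cube root keeps the direction.
δ < (49000/128920)^(1/3) ≈ 0.7244.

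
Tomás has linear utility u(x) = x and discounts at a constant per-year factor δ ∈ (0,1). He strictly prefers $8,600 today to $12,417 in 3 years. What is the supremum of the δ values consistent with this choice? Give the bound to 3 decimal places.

Under u(x) = x this choice says 8600 > δ^3·12417.
Dividing by 12417: δ^3 < 0.69260. Both sides are positive, so the cube root keeps the direction.
δ < 0.69260^(1/3) = 0.885.

δ < 0.885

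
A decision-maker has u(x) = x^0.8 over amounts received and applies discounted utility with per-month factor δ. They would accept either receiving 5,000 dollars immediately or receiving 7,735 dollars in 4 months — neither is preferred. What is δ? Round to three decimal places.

The payoff in 4 months is discounted by δ^4, so u(5000) = δ^4·u(7735) and δ^4 = u(5000)/u(7735).
Since u(x) = x^0.8, δ^4 = (5000/7735)^0.8 = 0.64641^0.8 = 0.70535.
So δ = 0.70535^(1/4) ≈ 0.916.

δ ≈ 0.916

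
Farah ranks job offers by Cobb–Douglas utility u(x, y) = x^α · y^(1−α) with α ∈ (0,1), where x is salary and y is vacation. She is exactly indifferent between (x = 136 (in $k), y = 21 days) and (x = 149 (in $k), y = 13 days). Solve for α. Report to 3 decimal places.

α ≈ 0.840

The Cobb–Douglas utilities coincide, so 136^α·21^(1−α) = 149^α·13^(1−α).
Taking logs: α·ln 136 + (1−α)·ln 21 = α·ln 149 + (1−α)·ln 13, i.e. α·-0.091291 = (1−α)·-0.479573.
Thus α·(-0.570864) = -0.479573, so α = -0.479573/-0.570864 ≈ 0.840.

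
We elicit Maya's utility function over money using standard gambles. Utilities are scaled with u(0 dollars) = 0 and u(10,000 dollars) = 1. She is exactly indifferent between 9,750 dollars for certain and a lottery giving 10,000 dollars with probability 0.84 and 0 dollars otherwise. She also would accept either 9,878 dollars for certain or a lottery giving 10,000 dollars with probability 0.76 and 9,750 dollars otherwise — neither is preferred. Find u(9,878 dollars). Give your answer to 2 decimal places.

0.96

First, u(9,750 dollars) = 0.84·u(10,000 dollars) + 0.16·u(0 dollars) = 0.84.
The second indifference gives u(9,878 dollars) = 0.76·u(10,000 dollars) + 0.24·u(9,750 dollars) = 0.76·1.00 + 0.24·0.84 = 0.9616.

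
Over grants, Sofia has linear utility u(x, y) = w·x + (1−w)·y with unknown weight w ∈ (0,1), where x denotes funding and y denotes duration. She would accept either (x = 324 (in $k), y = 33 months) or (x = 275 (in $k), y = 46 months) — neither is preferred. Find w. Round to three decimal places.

w = 0.210

u(324,33) = u(275,46) means w·324 + (1−w)·33 = w·275 + (1−w)·46.
Rearranging, 49·w − 13·(1−w) = 0.
Hence w = 13/(49+13) = 13/62 = 0.210.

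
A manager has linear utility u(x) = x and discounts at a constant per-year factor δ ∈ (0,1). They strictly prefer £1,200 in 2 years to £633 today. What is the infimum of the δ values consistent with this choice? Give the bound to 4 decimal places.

Comparing present values: 633 < δ^2·1200.
Hence δ^2 > 633/1200 = 0.52750, and x ↦ x^(1/2) is increasing on (0,∞).
δ > (633/1200)^(1/2) ≈ 0.7263.

δ > 0.7263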